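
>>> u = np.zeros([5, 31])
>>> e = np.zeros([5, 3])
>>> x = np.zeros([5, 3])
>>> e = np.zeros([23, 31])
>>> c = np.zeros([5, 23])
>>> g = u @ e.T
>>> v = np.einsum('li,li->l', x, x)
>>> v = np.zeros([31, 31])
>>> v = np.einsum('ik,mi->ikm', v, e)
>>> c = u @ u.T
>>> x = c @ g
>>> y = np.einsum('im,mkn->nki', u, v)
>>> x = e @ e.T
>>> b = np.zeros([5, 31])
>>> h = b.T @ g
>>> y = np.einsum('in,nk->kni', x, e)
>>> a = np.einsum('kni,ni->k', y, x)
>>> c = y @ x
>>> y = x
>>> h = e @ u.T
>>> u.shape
(5, 31)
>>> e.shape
(23, 31)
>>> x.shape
(23, 23)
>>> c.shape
(31, 23, 23)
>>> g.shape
(5, 23)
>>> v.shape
(31, 31, 23)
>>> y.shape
(23, 23)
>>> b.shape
(5, 31)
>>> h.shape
(23, 5)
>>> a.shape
(31,)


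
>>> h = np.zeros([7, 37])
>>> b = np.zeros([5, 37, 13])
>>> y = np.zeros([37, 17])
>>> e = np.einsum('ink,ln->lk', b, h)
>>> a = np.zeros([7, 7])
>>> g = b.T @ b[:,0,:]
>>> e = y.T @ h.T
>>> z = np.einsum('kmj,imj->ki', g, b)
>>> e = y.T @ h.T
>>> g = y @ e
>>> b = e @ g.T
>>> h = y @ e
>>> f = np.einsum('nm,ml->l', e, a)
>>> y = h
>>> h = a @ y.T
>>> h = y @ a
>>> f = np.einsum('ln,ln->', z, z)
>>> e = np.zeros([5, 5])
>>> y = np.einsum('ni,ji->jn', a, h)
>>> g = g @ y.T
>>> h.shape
(37, 7)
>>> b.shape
(17, 37)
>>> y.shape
(37, 7)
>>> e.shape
(5, 5)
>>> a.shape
(7, 7)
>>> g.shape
(37, 37)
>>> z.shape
(13, 5)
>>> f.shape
()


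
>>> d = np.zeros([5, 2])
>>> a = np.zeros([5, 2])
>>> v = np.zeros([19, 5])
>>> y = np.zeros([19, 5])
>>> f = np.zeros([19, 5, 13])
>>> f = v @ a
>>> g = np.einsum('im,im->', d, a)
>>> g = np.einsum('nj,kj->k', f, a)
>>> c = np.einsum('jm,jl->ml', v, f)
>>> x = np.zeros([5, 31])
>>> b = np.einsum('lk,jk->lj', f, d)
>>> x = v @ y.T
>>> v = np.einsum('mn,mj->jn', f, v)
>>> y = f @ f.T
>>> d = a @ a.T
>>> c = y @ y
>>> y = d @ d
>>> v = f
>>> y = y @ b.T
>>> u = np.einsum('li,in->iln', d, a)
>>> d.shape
(5, 5)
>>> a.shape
(5, 2)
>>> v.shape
(19, 2)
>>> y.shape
(5, 19)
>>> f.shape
(19, 2)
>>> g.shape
(5,)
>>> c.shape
(19, 19)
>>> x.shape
(19, 19)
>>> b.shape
(19, 5)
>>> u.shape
(5, 5, 2)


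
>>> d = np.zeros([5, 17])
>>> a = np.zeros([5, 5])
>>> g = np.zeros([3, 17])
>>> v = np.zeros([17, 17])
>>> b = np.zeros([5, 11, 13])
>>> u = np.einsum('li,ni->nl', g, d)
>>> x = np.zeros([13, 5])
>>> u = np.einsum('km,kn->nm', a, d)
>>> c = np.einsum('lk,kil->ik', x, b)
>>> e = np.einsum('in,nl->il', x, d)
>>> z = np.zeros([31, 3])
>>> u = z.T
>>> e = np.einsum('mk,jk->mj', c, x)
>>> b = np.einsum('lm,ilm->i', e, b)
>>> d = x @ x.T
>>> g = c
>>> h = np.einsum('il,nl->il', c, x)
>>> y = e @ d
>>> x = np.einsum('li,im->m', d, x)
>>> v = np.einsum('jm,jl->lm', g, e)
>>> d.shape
(13, 13)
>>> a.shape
(5, 5)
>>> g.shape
(11, 5)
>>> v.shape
(13, 5)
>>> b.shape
(5,)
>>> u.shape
(3, 31)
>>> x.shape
(5,)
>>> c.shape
(11, 5)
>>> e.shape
(11, 13)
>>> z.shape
(31, 3)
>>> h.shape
(11, 5)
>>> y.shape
(11, 13)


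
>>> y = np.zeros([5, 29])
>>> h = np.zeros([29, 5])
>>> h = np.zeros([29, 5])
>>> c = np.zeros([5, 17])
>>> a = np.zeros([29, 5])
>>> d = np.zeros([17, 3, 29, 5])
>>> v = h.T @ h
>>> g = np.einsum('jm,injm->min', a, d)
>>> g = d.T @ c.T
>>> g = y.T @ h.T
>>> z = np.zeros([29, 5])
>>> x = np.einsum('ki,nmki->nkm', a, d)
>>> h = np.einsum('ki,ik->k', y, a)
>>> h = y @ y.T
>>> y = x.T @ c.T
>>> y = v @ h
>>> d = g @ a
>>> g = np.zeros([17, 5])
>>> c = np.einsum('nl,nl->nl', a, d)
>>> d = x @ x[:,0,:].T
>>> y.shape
(5, 5)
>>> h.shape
(5, 5)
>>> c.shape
(29, 5)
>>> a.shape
(29, 5)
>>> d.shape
(17, 29, 17)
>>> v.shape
(5, 5)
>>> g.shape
(17, 5)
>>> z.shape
(29, 5)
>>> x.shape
(17, 29, 3)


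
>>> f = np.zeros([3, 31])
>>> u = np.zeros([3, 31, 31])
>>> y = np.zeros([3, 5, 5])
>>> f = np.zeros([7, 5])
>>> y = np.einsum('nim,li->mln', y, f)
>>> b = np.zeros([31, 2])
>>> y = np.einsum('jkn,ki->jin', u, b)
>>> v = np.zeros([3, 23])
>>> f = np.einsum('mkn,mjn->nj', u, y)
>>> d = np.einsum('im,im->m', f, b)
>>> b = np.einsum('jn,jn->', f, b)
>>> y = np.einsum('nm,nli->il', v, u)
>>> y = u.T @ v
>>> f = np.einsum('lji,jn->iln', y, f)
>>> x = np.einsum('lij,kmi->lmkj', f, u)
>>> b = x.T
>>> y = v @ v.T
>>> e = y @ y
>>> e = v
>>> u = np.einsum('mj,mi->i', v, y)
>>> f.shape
(23, 31, 2)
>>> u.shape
(3,)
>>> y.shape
(3, 3)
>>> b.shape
(2, 3, 31, 23)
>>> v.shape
(3, 23)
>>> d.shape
(2,)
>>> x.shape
(23, 31, 3, 2)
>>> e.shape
(3, 23)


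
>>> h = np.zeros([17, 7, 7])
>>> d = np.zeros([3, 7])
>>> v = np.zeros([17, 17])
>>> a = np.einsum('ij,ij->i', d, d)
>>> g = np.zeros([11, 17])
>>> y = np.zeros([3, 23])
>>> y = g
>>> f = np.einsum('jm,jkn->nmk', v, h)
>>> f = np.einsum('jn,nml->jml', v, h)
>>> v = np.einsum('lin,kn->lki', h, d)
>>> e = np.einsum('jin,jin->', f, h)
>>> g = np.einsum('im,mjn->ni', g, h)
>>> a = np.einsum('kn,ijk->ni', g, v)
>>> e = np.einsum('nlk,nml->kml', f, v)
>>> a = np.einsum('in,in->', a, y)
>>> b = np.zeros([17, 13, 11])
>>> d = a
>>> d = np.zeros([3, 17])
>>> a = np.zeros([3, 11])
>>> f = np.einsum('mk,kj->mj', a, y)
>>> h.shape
(17, 7, 7)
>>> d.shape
(3, 17)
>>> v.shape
(17, 3, 7)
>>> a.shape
(3, 11)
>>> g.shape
(7, 11)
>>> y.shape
(11, 17)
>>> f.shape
(3, 17)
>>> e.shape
(7, 3, 7)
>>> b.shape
(17, 13, 11)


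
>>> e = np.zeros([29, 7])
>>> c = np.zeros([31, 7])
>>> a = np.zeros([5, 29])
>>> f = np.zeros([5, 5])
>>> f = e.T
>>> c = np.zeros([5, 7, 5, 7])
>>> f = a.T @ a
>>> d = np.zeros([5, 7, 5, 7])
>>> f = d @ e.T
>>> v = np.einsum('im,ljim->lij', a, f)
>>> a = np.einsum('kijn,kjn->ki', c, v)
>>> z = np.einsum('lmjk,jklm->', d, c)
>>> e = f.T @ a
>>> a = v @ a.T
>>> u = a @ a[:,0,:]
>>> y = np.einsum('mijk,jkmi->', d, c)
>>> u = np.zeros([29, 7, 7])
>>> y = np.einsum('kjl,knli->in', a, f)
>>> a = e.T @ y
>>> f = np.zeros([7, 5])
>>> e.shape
(29, 5, 7, 7)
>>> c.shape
(5, 7, 5, 7)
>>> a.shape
(7, 7, 5, 7)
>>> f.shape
(7, 5)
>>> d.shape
(5, 7, 5, 7)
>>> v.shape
(5, 5, 7)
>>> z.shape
()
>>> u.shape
(29, 7, 7)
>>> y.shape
(29, 7)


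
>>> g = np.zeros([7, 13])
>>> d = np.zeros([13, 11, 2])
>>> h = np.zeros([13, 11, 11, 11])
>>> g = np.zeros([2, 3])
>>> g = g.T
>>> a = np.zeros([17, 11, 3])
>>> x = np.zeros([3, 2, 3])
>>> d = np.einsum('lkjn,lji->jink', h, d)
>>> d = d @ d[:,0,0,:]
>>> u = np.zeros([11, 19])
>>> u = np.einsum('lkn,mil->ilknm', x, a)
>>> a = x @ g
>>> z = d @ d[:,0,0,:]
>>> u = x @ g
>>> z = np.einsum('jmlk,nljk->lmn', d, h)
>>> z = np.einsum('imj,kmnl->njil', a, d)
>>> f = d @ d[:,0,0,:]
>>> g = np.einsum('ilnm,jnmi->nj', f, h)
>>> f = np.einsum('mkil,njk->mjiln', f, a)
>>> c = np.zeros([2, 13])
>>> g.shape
(11, 13)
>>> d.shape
(11, 2, 11, 11)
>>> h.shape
(13, 11, 11, 11)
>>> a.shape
(3, 2, 2)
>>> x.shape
(3, 2, 3)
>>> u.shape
(3, 2, 2)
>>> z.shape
(11, 2, 3, 11)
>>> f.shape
(11, 2, 11, 11, 3)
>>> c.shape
(2, 13)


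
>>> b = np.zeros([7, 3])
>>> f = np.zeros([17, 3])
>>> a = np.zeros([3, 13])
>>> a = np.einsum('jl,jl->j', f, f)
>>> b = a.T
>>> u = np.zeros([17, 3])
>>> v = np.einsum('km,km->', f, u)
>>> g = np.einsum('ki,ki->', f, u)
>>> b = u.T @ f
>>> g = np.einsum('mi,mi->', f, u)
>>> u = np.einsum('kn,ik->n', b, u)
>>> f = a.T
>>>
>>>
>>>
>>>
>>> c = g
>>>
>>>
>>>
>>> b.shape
(3, 3)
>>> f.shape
(17,)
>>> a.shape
(17,)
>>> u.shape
(3,)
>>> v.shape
()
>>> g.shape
()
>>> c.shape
()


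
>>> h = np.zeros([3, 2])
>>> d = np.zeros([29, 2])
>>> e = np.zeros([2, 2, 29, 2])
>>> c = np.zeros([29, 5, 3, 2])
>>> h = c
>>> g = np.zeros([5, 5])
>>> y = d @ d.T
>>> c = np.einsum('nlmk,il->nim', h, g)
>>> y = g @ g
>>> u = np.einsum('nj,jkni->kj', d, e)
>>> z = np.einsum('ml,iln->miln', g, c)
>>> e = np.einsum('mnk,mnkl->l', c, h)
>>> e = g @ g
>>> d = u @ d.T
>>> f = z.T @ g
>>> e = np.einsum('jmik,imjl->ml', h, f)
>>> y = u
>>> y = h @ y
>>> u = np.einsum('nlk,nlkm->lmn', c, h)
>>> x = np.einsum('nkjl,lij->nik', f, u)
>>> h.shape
(29, 5, 3, 2)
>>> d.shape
(2, 29)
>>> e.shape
(5, 5)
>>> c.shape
(29, 5, 3)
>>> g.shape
(5, 5)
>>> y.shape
(29, 5, 3, 2)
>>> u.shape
(5, 2, 29)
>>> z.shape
(5, 29, 5, 3)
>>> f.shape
(3, 5, 29, 5)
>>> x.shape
(3, 2, 5)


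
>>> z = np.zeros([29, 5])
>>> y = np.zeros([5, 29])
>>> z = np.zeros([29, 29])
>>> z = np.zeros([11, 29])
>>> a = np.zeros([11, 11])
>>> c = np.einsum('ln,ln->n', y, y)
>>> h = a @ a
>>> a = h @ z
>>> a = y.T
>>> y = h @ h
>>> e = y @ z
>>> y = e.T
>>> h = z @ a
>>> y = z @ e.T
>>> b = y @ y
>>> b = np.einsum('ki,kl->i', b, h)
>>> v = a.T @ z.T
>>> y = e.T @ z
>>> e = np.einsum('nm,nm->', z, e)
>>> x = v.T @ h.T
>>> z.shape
(11, 29)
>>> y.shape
(29, 29)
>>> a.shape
(29, 5)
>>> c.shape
(29,)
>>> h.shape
(11, 5)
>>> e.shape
()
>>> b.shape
(11,)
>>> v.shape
(5, 11)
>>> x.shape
(11, 11)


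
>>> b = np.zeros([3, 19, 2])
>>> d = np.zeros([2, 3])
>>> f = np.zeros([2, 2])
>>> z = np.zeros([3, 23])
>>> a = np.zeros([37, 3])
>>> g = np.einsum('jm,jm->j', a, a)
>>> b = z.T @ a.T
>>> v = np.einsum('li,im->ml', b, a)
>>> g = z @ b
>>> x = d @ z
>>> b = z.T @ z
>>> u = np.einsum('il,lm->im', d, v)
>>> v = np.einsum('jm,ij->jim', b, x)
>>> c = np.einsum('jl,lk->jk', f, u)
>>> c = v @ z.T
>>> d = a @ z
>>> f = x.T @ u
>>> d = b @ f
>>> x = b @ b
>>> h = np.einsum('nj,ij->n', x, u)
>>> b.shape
(23, 23)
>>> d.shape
(23, 23)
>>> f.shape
(23, 23)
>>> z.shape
(3, 23)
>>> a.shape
(37, 3)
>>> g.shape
(3, 37)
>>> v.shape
(23, 2, 23)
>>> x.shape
(23, 23)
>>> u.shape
(2, 23)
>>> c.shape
(23, 2, 3)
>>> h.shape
(23,)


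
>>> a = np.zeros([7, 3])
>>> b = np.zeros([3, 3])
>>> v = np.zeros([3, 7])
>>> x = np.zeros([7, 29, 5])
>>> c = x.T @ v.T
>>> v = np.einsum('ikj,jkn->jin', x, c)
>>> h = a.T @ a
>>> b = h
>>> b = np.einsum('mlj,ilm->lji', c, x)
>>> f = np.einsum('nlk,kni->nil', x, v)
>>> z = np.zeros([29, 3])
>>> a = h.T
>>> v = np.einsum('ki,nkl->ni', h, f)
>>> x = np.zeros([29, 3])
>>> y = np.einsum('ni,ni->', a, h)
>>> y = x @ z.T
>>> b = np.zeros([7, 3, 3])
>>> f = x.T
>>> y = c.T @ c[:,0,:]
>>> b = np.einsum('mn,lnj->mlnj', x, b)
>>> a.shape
(3, 3)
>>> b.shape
(29, 7, 3, 3)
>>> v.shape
(7, 3)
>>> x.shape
(29, 3)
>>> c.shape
(5, 29, 3)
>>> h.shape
(3, 3)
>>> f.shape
(3, 29)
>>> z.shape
(29, 3)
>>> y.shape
(3, 29, 3)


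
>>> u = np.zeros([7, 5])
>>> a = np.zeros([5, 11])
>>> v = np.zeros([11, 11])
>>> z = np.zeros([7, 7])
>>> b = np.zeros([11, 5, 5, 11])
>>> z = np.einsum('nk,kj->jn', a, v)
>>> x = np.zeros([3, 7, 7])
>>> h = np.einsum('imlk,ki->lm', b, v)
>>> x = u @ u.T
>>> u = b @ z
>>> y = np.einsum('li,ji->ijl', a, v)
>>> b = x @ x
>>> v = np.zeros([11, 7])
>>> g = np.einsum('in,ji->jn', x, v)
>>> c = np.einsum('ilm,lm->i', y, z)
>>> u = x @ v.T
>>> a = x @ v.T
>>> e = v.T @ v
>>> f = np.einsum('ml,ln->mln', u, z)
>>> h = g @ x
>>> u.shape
(7, 11)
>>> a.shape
(7, 11)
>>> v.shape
(11, 7)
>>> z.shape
(11, 5)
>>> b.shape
(7, 7)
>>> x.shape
(7, 7)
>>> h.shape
(11, 7)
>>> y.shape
(11, 11, 5)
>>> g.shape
(11, 7)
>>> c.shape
(11,)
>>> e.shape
(7, 7)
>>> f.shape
(7, 11, 5)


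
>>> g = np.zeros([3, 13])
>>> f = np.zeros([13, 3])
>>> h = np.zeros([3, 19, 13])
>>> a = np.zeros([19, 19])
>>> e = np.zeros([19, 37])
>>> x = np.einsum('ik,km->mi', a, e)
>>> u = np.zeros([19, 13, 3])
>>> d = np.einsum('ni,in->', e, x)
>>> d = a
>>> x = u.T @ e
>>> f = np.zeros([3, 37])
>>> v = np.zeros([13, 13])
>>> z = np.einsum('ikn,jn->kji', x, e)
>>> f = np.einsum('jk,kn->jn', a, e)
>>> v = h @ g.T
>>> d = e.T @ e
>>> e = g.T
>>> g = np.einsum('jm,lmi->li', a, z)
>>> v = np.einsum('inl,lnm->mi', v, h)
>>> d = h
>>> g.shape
(13, 3)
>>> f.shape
(19, 37)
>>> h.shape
(3, 19, 13)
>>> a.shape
(19, 19)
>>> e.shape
(13, 3)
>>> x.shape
(3, 13, 37)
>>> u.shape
(19, 13, 3)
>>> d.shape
(3, 19, 13)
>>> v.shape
(13, 3)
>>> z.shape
(13, 19, 3)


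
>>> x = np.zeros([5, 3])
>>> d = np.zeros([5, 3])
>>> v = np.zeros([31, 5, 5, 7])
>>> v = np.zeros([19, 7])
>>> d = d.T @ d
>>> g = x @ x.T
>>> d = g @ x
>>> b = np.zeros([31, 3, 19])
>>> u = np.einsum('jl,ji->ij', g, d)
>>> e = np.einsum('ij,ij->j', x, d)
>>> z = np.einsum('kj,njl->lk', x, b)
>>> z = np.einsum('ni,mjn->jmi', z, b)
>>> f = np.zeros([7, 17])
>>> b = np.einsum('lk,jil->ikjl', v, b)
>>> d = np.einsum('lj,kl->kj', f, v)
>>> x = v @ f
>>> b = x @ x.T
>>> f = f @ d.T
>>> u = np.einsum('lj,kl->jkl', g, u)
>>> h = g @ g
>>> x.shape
(19, 17)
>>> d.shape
(19, 17)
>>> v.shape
(19, 7)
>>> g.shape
(5, 5)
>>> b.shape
(19, 19)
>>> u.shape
(5, 3, 5)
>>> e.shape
(3,)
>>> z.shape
(3, 31, 5)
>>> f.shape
(7, 19)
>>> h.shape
(5, 5)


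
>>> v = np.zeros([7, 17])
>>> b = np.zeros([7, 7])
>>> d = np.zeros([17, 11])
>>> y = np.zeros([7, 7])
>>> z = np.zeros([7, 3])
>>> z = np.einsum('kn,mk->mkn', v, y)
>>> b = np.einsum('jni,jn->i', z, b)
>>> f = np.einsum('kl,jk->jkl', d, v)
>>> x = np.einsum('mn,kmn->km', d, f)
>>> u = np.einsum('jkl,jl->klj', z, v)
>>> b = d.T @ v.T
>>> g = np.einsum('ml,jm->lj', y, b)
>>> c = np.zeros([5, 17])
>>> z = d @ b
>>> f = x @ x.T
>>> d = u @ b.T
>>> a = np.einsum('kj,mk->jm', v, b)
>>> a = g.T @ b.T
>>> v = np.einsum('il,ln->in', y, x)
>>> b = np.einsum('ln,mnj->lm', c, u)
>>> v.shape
(7, 17)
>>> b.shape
(5, 7)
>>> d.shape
(7, 17, 11)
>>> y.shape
(7, 7)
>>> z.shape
(17, 7)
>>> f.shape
(7, 7)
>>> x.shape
(7, 17)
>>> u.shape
(7, 17, 7)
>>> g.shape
(7, 11)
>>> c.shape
(5, 17)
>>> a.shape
(11, 11)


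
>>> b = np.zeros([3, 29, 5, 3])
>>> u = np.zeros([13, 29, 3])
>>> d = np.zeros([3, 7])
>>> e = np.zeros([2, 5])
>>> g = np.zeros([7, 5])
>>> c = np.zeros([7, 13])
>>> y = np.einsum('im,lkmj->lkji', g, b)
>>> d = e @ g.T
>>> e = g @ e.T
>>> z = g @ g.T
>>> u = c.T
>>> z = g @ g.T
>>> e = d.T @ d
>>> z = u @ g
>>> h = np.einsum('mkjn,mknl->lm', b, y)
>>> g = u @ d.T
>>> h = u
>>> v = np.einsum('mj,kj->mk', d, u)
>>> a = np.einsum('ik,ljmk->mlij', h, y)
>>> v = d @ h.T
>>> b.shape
(3, 29, 5, 3)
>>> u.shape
(13, 7)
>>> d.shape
(2, 7)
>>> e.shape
(7, 7)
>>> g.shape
(13, 2)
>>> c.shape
(7, 13)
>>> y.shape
(3, 29, 3, 7)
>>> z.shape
(13, 5)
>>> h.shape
(13, 7)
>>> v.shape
(2, 13)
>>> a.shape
(3, 3, 13, 29)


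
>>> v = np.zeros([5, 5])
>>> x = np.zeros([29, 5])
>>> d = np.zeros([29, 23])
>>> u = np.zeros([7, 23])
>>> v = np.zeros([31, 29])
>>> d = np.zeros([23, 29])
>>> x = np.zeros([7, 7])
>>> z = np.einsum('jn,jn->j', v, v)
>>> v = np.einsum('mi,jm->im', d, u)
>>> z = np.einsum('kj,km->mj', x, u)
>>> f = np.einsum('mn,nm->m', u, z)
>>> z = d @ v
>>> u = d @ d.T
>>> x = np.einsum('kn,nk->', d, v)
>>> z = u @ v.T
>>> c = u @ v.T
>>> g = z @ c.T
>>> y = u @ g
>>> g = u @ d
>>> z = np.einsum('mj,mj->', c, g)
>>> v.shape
(29, 23)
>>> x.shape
()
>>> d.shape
(23, 29)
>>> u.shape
(23, 23)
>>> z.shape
()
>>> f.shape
(7,)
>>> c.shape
(23, 29)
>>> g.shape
(23, 29)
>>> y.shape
(23, 23)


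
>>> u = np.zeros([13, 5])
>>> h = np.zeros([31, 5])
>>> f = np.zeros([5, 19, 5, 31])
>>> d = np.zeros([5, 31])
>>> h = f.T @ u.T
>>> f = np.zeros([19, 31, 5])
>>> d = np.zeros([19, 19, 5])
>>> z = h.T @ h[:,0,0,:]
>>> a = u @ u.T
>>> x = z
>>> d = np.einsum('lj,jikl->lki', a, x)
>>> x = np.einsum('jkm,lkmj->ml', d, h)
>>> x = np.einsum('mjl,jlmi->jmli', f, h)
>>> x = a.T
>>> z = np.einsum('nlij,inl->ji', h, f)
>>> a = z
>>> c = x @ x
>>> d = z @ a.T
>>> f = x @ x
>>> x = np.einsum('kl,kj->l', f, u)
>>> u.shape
(13, 5)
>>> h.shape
(31, 5, 19, 13)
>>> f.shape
(13, 13)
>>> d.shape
(13, 13)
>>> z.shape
(13, 19)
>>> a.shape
(13, 19)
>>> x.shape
(13,)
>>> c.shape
(13, 13)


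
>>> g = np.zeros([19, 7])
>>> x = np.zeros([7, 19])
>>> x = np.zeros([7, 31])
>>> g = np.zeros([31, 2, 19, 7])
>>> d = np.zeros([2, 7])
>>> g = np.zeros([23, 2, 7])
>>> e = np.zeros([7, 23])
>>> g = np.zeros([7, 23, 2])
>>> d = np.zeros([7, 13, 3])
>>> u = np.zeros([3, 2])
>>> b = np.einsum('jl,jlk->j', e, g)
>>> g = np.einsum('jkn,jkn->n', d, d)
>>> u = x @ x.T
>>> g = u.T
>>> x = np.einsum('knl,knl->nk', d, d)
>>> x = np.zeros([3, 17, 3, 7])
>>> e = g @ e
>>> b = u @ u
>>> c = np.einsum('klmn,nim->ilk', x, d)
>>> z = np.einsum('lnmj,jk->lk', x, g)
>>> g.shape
(7, 7)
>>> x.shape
(3, 17, 3, 7)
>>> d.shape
(7, 13, 3)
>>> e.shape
(7, 23)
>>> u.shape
(7, 7)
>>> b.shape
(7, 7)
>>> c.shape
(13, 17, 3)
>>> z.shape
(3, 7)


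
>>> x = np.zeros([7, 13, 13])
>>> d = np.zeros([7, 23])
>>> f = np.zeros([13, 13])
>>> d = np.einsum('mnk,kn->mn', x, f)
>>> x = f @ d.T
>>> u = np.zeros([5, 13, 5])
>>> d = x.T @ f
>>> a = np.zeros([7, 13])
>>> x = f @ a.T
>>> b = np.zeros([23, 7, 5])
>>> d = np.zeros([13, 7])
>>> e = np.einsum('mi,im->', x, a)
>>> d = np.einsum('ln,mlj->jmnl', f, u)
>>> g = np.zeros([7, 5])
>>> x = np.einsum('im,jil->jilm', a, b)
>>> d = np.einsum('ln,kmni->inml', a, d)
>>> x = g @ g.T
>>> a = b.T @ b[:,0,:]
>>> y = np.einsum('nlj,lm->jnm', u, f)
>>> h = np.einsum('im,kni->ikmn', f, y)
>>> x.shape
(7, 7)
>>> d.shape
(13, 13, 5, 7)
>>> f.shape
(13, 13)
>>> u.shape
(5, 13, 5)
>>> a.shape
(5, 7, 5)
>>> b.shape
(23, 7, 5)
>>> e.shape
()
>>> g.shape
(7, 5)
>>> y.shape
(5, 5, 13)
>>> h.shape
(13, 5, 13, 5)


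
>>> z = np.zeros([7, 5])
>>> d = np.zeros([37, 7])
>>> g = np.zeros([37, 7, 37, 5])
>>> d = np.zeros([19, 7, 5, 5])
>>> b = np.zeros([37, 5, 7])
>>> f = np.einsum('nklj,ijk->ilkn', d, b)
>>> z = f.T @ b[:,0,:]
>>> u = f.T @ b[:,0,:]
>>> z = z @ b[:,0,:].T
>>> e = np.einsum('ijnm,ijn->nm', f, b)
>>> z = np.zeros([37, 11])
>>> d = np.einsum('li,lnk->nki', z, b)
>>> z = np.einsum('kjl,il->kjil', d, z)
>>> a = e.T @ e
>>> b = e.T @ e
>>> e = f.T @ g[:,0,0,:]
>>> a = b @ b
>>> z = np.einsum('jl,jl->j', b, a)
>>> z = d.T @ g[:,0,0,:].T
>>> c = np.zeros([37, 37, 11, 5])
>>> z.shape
(11, 7, 37)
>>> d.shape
(5, 7, 11)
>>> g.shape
(37, 7, 37, 5)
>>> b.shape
(19, 19)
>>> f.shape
(37, 5, 7, 19)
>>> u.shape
(19, 7, 5, 7)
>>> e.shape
(19, 7, 5, 5)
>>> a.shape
(19, 19)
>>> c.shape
(37, 37, 11, 5)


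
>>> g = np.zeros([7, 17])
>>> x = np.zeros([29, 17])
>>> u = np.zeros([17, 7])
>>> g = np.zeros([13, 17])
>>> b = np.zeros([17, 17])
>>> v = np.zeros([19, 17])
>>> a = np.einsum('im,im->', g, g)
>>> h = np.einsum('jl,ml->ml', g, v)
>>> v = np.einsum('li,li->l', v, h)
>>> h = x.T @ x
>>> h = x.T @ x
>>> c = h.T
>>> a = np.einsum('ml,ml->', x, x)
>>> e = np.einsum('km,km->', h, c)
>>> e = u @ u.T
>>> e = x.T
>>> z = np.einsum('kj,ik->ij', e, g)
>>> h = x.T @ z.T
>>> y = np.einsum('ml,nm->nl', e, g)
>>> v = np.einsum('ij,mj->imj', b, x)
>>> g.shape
(13, 17)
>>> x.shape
(29, 17)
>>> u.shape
(17, 7)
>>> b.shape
(17, 17)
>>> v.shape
(17, 29, 17)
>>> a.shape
()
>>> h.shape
(17, 13)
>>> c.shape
(17, 17)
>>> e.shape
(17, 29)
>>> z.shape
(13, 29)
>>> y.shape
(13, 29)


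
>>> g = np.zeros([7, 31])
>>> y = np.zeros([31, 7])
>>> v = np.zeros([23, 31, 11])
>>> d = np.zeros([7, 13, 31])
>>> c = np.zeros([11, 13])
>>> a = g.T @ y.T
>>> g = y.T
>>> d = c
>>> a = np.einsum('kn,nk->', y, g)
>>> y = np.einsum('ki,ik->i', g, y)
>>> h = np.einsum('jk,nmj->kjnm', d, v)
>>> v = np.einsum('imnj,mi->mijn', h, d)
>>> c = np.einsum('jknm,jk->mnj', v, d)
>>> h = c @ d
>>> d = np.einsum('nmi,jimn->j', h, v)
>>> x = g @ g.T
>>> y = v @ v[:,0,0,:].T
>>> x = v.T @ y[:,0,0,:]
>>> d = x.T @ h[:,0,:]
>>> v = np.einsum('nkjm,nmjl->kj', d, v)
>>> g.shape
(7, 31)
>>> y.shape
(11, 13, 31, 11)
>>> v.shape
(13, 31)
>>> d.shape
(11, 13, 31, 13)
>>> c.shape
(23, 31, 11)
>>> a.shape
()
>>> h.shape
(23, 31, 13)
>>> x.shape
(23, 31, 13, 11)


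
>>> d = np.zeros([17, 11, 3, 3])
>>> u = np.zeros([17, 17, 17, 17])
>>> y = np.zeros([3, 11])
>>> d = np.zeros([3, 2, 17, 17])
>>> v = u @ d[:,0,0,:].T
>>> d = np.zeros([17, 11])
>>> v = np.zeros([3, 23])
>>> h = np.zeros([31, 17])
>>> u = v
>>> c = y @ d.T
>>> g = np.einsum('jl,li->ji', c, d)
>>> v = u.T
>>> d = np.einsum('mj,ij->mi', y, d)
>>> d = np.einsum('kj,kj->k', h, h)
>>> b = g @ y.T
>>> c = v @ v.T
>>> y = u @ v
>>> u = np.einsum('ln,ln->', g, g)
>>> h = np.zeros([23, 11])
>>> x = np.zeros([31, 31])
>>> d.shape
(31,)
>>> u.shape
()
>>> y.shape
(3, 3)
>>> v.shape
(23, 3)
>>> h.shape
(23, 11)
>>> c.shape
(23, 23)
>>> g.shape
(3, 11)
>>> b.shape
(3, 3)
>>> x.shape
(31, 31)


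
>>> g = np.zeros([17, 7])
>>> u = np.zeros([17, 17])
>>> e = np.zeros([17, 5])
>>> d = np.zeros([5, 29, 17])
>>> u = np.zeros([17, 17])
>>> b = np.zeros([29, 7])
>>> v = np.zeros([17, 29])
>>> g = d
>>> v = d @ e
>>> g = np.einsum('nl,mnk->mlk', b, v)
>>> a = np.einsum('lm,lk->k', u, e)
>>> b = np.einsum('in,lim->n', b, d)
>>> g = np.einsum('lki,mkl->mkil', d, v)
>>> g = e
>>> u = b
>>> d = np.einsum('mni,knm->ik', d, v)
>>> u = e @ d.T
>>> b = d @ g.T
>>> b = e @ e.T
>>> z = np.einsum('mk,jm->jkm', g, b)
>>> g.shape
(17, 5)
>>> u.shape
(17, 17)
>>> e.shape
(17, 5)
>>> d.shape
(17, 5)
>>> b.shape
(17, 17)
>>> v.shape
(5, 29, 5)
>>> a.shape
(5,)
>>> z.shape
(17, 5, 17)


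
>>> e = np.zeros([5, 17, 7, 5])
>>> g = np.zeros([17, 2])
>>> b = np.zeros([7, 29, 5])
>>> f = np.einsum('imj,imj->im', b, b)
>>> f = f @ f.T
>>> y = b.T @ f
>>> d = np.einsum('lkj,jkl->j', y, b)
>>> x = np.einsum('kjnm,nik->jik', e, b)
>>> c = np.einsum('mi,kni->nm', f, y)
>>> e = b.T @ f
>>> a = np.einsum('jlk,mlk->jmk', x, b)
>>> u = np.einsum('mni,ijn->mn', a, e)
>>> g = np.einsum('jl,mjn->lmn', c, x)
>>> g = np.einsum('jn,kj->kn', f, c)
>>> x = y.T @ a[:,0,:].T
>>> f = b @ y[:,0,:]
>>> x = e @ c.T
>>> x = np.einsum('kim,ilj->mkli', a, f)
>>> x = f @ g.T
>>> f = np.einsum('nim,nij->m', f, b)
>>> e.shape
(5, 29, 7)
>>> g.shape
(29, 7)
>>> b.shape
(7, 29, 5)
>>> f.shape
(7,)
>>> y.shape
(5, 29, 7)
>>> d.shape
(7,)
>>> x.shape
(7, 29, 29)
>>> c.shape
(29, 7)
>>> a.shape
(17, 7, 5)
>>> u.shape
(17, 7)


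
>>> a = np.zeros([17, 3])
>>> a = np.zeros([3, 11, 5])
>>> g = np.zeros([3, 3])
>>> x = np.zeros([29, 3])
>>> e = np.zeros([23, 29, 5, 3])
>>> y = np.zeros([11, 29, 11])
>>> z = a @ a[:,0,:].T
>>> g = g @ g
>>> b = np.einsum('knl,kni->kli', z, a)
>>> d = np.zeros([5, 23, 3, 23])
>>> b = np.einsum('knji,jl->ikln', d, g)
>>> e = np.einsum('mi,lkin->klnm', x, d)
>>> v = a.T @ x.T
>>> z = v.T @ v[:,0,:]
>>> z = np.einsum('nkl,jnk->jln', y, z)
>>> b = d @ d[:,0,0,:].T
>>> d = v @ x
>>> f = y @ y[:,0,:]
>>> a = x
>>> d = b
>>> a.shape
(29, 3)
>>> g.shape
(3, 3)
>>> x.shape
(29, 3)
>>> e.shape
(23, 5, 23, 29)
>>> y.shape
(11, 29, 11)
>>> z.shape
(29, 11, 11)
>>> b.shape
(5, 23, 3, 5)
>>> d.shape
(5, 23, 3, 5)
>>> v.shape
(5, 11, 29)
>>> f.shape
(11, 29, 11)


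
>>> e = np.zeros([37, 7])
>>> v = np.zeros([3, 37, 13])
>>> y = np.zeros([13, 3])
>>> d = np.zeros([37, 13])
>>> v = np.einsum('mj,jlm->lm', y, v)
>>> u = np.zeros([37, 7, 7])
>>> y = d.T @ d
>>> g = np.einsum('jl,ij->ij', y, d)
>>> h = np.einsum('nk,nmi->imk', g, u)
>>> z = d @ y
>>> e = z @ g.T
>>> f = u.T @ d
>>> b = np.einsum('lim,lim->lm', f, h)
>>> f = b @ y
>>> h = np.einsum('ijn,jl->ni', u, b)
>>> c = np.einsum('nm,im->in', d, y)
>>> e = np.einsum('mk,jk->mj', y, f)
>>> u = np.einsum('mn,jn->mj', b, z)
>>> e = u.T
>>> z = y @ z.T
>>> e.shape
(37, 7)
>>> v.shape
(37, 13)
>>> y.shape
(13, 13)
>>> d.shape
(37, 13)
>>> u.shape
(7, 37)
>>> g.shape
(37, 13)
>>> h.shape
(7, 37)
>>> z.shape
(13, 37)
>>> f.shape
(7, 13)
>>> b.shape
(7, 13)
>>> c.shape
(13, 37)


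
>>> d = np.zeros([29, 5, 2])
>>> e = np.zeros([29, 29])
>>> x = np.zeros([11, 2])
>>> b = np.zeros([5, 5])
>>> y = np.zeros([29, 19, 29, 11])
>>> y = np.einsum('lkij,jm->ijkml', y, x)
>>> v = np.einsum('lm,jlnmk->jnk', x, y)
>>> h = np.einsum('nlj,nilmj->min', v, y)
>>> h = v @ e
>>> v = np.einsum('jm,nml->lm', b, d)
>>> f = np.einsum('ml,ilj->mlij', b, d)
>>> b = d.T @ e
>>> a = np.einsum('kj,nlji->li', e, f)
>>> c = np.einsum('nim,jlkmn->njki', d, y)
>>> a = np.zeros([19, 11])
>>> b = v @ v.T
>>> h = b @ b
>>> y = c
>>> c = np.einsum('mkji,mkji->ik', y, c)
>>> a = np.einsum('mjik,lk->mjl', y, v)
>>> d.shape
(29, 5, 2)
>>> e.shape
(29, 29)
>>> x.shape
(11, 2)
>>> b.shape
(2, 2)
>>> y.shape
(29, 29, 19, 5)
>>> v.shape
(2, 5)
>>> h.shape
(2, 2)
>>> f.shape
(5, 5, 29, 2)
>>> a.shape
(29, 29, 2)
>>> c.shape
(5, 29)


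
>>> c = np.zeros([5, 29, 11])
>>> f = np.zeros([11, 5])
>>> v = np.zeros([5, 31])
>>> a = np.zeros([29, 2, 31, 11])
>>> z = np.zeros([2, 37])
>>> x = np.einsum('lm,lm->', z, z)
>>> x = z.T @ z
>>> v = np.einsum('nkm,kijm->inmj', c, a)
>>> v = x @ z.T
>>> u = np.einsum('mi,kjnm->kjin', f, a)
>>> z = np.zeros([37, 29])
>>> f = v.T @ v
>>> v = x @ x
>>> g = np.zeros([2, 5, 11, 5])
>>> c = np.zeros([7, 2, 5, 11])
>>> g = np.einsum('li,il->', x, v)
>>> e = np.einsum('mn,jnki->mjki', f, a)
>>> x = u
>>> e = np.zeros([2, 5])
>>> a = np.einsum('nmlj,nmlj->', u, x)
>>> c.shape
(7, 2, 5, 11)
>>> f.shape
(2, 2)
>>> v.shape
(37, 37)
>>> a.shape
()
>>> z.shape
(37, 29)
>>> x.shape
(29, 2, 5, 31)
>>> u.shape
(29, 2, 5, 31)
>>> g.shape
()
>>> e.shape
(2, 5)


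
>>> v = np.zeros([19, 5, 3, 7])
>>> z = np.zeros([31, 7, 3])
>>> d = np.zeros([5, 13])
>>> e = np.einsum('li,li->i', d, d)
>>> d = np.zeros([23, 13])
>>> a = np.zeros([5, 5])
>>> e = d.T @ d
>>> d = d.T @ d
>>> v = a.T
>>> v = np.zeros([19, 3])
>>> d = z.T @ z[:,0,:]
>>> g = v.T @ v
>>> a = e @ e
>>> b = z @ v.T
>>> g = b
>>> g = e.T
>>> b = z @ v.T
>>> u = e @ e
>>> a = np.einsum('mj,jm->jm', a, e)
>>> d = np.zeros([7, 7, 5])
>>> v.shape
(19, 3)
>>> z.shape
(31, 7, 3)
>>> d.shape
(7, 7, 5)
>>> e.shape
(13, 13)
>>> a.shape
(13, 13)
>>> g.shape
(13, 13)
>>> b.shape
(31, 7, 19)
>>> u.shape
(13, 13)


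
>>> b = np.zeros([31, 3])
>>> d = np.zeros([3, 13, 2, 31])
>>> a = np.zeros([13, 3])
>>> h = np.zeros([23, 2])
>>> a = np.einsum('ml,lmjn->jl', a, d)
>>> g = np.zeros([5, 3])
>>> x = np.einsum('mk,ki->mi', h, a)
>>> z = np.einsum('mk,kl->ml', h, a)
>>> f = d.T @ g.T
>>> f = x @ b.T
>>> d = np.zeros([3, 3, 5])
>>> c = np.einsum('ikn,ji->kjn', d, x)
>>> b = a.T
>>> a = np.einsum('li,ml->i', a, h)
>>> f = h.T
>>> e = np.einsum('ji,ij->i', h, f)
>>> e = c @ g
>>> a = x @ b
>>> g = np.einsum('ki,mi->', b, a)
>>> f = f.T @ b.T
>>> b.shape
(3, 2)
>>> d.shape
(3, 3, 5)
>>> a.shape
(23, 2)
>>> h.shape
(23, 2)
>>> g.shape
()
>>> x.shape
(23, 3)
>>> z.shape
(23, 3)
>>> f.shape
(23, 3)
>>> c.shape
(3, 23, 5)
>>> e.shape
(3, 23, 3)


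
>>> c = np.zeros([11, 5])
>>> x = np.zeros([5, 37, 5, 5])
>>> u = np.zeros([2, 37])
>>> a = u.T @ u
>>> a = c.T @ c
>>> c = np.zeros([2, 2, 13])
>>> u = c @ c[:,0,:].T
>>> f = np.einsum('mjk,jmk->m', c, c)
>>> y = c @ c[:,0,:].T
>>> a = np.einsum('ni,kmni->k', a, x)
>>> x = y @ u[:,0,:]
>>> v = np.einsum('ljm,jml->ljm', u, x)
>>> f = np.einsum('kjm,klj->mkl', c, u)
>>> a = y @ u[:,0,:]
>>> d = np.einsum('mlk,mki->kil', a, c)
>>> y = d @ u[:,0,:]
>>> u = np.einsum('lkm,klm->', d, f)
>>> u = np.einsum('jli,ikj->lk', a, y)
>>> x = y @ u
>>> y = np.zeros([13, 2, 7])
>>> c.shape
(2, 2, 13)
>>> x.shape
(2, 13, 13)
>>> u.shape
(2, 13)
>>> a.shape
(2, 2, 2)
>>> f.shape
(13, 2, 2)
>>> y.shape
(13, 2, 7)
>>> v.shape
(2, 2, 2)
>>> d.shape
(2, 13, 2)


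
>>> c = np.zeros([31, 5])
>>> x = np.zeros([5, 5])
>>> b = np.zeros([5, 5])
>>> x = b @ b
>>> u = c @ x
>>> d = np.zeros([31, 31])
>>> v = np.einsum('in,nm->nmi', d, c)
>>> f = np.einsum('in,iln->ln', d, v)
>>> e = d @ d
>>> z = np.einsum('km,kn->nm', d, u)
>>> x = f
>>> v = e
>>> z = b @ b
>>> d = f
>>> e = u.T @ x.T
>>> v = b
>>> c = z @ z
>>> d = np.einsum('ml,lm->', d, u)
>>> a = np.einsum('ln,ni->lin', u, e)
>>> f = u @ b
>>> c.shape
(5, 5)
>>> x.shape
(5, 31)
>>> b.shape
(5, 5)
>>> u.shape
(31, 5)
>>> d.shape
()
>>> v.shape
(5, 5)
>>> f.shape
(31, 5)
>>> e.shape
(5, 5)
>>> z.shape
(5, 5)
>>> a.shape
(31, 5, 5)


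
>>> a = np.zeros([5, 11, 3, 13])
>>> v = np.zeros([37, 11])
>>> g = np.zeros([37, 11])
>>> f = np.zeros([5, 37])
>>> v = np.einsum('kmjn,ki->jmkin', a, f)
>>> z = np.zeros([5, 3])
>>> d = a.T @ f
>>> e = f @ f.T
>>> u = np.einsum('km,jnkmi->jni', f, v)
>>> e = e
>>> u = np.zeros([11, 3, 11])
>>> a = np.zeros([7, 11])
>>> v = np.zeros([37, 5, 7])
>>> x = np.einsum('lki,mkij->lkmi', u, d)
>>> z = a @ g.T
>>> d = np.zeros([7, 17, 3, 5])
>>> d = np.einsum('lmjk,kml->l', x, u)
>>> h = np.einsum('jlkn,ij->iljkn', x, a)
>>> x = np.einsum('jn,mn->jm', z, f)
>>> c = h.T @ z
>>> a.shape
(7, 11)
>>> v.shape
(37, 5, 7)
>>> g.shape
(37, 11)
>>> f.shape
(5, 37)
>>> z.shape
(7, 37)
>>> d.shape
(11,)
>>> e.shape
(5, 5)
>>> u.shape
(11, 3, 11)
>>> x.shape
(7, 5)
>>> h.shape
(7, 3, 11, 13, 11)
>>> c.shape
(11, 13, 11, 3, 37)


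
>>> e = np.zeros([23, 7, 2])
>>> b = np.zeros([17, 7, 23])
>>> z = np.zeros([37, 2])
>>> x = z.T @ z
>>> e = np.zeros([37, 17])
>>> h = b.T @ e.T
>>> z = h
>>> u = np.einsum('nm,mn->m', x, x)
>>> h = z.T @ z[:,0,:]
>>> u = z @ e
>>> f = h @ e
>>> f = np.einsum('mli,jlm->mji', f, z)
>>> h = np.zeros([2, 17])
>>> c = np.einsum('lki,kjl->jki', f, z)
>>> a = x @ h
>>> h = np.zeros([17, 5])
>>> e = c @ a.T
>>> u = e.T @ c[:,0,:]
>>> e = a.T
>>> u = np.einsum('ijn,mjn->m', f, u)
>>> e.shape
(17, 2)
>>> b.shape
(17, 7, 23)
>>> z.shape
(23, 7, 37)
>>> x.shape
(2, 2)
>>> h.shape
(17, 5)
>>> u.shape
(2,)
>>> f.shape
(37, 23, 17)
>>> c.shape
(7, 23, 17)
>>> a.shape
(2, 17)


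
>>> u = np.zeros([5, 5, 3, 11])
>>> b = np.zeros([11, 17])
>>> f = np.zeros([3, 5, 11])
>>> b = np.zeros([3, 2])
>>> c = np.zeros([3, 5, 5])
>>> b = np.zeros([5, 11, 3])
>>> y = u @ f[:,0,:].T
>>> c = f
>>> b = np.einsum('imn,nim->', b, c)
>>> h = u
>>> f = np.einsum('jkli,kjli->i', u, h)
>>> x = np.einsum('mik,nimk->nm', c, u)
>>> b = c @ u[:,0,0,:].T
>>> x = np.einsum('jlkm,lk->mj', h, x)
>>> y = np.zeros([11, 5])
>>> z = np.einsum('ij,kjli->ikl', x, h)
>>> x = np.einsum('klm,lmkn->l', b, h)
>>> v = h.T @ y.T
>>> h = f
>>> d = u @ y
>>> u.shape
(5, 5, 3, 11)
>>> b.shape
(3, 5, 5)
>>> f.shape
(11,)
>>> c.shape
(3, 5, 11)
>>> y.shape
(11, 5)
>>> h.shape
(11,)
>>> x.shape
(5,)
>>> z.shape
(11, 5, 3)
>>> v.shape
(11, 3, 5, 11)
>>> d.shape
(5, 5, 3, 5)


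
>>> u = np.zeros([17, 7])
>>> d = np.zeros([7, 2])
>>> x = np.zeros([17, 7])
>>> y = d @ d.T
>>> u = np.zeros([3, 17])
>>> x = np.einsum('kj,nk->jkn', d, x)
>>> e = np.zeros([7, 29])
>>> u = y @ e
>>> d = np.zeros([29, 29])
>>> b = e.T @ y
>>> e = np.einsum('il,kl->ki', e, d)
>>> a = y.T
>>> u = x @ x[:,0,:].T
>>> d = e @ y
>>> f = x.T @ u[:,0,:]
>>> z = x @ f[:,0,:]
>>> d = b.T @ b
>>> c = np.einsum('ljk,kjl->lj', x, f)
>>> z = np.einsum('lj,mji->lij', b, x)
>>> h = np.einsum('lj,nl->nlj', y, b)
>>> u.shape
(2, 7, 2)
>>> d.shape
(7, 7)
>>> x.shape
(2, 7, 17)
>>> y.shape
(7, 7)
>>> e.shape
(29, 7)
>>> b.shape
(29, 7)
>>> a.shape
(7, 7)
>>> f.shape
(17, 7, 2)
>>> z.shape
(29, 17, 7)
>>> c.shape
(2, 7)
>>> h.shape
(29, 7, 7)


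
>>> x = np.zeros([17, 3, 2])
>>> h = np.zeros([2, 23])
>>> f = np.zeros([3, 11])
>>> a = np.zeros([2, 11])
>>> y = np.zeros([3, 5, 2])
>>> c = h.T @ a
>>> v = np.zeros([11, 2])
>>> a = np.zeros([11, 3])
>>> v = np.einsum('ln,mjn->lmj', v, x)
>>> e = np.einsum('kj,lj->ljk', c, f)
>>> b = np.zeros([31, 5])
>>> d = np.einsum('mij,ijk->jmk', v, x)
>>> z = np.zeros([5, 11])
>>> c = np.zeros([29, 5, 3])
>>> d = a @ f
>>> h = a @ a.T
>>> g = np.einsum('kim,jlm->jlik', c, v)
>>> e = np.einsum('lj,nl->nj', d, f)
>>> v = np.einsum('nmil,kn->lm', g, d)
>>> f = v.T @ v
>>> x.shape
(17, 3, 2)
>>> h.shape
(11, 11)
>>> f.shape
(17, 17)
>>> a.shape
(11, 3)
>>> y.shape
(3, 5, 2)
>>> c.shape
(29, 5, 3)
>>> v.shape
(29, 17)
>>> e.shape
(3, 11)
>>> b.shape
(31, 5)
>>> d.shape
(11, 11)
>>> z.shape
(5, 11)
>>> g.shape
(11, 17, 5, 29)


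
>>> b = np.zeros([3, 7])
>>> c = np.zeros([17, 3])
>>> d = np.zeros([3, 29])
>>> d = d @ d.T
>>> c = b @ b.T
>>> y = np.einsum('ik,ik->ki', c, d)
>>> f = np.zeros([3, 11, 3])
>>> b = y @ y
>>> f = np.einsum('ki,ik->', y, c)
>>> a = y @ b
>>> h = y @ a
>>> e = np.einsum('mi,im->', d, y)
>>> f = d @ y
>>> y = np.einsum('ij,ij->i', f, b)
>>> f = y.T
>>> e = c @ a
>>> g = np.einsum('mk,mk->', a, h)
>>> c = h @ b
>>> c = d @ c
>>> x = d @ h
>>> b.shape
(3, 3)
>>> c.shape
(3, 3)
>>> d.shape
(3, 3)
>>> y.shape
(3,)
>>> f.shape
(3,)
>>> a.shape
(3, 3)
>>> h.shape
(3, 3)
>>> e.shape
(3, 3)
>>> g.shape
()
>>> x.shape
(3, 3)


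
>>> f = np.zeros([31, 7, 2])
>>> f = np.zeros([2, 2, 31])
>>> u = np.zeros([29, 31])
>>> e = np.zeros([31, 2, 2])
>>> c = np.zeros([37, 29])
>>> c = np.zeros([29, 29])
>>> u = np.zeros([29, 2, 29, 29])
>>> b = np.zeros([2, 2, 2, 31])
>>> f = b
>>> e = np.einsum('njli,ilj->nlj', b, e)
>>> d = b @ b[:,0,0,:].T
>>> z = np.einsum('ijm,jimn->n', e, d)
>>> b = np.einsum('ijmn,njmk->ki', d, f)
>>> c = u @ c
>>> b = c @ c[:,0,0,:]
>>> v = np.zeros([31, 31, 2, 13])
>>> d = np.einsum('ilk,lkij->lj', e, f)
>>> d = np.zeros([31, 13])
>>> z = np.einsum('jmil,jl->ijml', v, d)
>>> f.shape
(2, 2, 2, 31)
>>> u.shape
(29, 2, 29, 29)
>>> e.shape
(2, 2, 2)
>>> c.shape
(29, 2, 29, 29)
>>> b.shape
(29, 2, 29, 29)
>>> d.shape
(31, 13)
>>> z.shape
(2, 31, 31, 13)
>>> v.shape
(31, 31, 2, 13)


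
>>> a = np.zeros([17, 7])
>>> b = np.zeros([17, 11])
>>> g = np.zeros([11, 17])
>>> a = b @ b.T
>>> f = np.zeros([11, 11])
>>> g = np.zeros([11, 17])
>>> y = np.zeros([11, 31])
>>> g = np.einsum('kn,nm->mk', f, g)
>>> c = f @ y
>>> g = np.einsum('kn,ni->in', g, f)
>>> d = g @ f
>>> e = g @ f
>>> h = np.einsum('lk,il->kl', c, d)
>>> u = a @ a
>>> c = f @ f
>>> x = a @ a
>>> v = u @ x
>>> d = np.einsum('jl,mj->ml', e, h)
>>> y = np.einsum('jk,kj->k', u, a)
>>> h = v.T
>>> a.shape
(17, 17)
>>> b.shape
(17, 11)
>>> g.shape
(11, 11)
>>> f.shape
(11, 11)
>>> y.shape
(17,)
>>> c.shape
(11, 11)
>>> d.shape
(31, 11)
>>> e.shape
(11, 11)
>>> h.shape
(17, 17)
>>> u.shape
(17, 17)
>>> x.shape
(17, 17)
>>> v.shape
(17, 17)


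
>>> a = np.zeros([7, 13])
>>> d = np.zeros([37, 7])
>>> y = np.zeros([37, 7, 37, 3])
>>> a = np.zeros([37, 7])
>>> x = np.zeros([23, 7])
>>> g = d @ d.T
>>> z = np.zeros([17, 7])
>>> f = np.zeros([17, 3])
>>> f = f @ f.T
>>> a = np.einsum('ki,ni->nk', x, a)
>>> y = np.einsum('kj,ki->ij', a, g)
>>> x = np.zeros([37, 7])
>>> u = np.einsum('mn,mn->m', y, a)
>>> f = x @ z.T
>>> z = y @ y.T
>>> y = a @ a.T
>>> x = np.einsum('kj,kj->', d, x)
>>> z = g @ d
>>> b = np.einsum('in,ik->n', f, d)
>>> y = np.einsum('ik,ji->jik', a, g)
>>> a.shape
(37, 23)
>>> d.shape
(37, 7)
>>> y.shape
(37, 37, 23)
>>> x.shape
()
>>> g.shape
(37, 37)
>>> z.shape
(37, 7)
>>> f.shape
(37, 17)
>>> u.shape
(37,)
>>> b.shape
(17,)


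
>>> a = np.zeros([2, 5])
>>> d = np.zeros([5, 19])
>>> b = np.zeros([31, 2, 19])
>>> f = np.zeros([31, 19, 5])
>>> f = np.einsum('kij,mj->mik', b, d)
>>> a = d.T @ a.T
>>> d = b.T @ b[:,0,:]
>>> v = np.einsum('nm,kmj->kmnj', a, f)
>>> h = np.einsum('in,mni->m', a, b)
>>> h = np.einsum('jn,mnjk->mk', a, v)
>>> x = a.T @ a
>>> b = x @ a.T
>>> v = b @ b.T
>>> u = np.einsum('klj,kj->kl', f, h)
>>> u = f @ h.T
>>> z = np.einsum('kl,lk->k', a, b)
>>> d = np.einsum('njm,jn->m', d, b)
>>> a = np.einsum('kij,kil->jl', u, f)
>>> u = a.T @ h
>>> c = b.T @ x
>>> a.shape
(5, 31)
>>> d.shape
(19,)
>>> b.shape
(2, 19)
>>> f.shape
(5, 2, 31)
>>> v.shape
(2, 2)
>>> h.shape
(5, 31)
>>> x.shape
(2, 2)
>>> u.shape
(31, 31)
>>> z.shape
(19,)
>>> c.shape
(19, 2)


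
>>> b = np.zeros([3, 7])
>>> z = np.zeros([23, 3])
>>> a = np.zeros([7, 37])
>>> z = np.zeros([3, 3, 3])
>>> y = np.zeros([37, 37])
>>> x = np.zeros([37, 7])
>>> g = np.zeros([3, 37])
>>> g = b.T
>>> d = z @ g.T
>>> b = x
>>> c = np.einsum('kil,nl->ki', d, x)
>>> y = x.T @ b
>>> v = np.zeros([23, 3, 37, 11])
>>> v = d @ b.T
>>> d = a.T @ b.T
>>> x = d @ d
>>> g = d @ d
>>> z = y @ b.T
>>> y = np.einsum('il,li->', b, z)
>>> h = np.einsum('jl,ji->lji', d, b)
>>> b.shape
(37, 7)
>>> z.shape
(7, 37)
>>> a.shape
(7, 37)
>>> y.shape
()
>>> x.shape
(37, 37)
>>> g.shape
(37, 37)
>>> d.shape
(37, 37)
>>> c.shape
(3, 3)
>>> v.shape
(3, 3, 37)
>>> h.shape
(37, 37, 7)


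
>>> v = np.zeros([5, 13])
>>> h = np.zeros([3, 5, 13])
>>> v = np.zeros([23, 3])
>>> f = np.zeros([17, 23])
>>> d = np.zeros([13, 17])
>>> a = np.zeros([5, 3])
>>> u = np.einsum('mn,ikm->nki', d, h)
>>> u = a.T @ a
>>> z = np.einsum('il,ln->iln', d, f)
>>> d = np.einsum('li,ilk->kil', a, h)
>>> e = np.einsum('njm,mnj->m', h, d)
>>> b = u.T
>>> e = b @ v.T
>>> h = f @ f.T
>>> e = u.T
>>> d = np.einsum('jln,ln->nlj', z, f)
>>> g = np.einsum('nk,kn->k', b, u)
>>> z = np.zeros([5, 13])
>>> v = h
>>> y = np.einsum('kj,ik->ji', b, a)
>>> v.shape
(17, 17)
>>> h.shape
(17, 17)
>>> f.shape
(17, 23)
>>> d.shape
(23, 17, 13)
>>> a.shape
(5, 3)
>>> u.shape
(3, 3)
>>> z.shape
(5, 13)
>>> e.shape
(3, 3)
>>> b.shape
(3, 3)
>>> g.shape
(3,)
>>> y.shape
(3, 5)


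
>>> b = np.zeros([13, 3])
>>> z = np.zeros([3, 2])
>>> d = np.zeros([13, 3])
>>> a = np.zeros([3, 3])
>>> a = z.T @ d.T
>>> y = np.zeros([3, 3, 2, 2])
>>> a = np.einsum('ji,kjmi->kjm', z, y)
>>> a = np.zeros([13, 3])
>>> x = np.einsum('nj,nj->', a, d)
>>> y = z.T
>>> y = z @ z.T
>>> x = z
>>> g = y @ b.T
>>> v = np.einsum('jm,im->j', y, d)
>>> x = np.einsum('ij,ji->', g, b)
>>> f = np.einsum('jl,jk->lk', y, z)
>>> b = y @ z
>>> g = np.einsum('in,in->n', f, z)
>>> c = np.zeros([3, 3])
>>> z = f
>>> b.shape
(3, 2)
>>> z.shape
(3, 2)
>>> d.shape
(13, 3)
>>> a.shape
(13, 3)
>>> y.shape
(3, 3)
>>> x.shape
()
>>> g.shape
(2,)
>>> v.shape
(3,)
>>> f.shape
(3, 2)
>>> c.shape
(3, 3)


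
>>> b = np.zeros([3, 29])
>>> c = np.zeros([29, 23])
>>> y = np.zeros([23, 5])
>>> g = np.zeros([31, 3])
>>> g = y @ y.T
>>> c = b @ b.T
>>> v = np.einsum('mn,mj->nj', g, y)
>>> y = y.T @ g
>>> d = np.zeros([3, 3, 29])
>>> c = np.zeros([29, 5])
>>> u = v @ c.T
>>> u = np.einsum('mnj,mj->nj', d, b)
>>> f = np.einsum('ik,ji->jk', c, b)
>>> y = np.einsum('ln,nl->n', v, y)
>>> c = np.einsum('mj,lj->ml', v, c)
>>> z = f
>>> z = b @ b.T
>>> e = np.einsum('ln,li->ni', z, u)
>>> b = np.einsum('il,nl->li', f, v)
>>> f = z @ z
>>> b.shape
(5, 3)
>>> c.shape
(23, 29)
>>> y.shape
(5,)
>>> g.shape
(23, 23)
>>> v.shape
(23, 5)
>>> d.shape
(3, 3, 29)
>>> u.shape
(3, 29)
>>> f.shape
(3, 3)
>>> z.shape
(3, 3)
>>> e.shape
(3, 29)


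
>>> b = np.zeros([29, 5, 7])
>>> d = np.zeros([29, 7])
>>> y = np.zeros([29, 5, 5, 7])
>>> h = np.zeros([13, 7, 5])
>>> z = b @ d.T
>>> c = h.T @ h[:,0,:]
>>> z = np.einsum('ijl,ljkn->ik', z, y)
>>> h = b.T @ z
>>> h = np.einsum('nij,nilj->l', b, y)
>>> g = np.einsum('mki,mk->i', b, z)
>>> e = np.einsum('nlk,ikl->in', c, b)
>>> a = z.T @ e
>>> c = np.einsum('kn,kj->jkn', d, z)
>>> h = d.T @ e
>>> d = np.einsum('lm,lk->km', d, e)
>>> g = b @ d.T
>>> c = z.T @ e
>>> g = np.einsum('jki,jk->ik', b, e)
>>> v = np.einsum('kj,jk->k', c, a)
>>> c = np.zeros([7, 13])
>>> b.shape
(29, 5, 7)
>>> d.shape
(5, 7)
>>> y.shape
(29, 5, 5, 7)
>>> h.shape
(7, 5)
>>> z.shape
(29, 5)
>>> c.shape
(7, 13)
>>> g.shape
(7, 5)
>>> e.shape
(29, 5)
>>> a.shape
(5, 5)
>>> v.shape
(5,)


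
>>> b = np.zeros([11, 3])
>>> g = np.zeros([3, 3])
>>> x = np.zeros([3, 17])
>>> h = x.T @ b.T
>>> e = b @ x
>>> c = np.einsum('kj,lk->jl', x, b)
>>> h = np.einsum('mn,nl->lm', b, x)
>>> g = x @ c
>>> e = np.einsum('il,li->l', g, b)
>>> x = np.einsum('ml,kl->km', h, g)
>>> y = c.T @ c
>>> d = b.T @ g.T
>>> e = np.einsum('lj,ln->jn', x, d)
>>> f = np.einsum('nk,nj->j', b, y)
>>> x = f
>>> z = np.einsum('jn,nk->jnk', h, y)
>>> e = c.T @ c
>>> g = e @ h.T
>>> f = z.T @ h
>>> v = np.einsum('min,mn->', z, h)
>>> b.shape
(11, 3)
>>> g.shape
(11, 17)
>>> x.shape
(11,)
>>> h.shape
(17, 11)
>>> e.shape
(11, 11)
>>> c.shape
(17, 11)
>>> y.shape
(11, 11)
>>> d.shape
(3, 3)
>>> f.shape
(11, 11, 11)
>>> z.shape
(17, 11, 11)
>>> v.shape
()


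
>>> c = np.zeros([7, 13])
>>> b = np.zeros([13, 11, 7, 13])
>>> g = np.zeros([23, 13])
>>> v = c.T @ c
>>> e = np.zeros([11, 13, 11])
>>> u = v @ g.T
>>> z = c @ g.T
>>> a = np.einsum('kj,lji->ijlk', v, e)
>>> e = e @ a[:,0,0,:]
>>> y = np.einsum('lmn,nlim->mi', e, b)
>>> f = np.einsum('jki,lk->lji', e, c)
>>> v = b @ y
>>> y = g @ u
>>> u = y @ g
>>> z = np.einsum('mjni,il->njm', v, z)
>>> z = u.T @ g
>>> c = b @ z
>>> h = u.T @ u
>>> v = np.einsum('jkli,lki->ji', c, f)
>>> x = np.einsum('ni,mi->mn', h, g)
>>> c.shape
(13, 11, 7, 13)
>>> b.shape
(13, 11, 7, 13)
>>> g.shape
(23, 13)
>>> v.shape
(13, 13)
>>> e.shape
(11, 13, 13)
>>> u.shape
(23, 13)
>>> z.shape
(13, 13)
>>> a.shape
(11, 13, 11, 13)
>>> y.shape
(23, 23)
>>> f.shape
(7, 11, 13)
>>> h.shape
(13, 13)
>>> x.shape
(23, 13)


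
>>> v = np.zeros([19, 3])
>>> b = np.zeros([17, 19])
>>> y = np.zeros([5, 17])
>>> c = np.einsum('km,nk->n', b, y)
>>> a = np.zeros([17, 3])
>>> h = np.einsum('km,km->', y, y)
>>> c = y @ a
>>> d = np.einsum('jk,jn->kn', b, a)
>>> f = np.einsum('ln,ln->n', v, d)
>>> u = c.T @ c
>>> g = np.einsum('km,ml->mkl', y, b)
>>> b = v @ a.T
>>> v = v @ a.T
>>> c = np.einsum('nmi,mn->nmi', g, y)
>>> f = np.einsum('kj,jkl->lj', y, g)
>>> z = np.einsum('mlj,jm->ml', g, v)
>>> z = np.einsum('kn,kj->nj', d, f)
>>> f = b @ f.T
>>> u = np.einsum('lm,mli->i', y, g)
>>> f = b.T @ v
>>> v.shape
(19, 17)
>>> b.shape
(19, 17)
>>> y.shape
(5, 17)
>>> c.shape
(17, 5, 19)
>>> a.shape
(17, 3)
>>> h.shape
()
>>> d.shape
(19, 3)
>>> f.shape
(17, 17)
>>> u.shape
(19,)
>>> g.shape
(17, 5, 19)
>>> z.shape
(3, 17)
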